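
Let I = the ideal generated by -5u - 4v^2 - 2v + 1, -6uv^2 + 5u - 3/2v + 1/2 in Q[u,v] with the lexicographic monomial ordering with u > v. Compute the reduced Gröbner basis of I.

G = {u + 4/5v^2 + 2/5v - 1/5, v^4 + 1/2v^3 - 13/12v^2 - 35/48v + 5/16}

f_1 = -5u - 4v^2 - 2v + 1, LT = u.
f_2 = -6uv^2 + 5u - 3/2v + 1/2, LT = uv^2.

S(f_1,f_2): lcm = uv^2. S = 5/6u + 4/5v^4 + 2/5v^3 - 1/5v^2 - 1/4v + 1/12.
  leading term u: subtract (-1/6)·f_1 from 5/6u + 4/5v^4 + 2/5v^3 - 1/5v^2 - 1/4v + 1/12 → 4/5v^4 + 2/5v^3 - 13/15v^2 - 7/12v + 1/4
  leading term v^4: no divisor's leading term divides it; move 4/5v^4 to the remainder.
  leading term v^3: no divisor's leading term divides it; move 2/5v^3 to the remainder.
  leading term v^2: no divisor's leading term divides it; move -13/15v^2 to the remainder.
  leading term v: no divisor's leading term divides it; move -7/12v to the remainder.
  leading term 1: no divisor's leading term divides it; move 1/4 to the remainder.
  remainder 4/5v^4 + 2/5v^3 - 13/15v^2 - 7/12v + 1/4 ≠ 0; add g_3 = 4/5v^4 + 2/5v^3 - 13/15v^2 - 7/12v + 1/4 to the basis.

The other S-polynomials (S(f_1,g_3), S(f_2,g_3)) all reduce to 0 modulo the current basis, so we have a Gröbner basis.
Inter-reduce: drop elements whose leading term is divisible by another's, tail-reduce, and make monic.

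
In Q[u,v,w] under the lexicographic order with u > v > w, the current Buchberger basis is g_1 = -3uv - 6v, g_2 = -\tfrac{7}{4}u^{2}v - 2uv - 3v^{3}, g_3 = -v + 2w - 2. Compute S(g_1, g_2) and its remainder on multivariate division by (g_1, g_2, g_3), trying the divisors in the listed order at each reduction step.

S(g_1, g_2) = \tfrac{6}{7}uv - \tfrac{12}{7}v^{3}; remainder on division = -\tfrac{96}{7}w^{3} + \tfrac{288}{7}w^{2} - \tfrac{312}{7}w + \tfrac{120}{7}.

lcm(LM(g_1), LM(g_2)) = u^{2}v.
S = (lcm/LT(g_1))·g_1 − (lcm/LT(g_2))·g_2 = \tfrac{6}{7}uv - \tfrac{12}{7}v^{3}.
Reduce S modulo (g_1, g_2, g_3) in that order:
  leading term uv: subtract (-\tfrac{2}{7})·g_1 from \tfrac{6}{7}uv - \tfrac{12}{7}v^{3} → -\tfrac{12}{7}v^{3} - \tfrac{12}{7}v
  leading term v^{3}: subtract (\tfrac{12}{7}v^{2})·g_3 from -\tfrac{12}{7}v^{3} - \tfrac{12}{7}v → -\tfrac{24}{7}v^{2}w + \tfrac{24}{7}v^{2} - \tfrac{12}{7}v
  leading term v^{2}w: subtract (\tfrac{24}{7}vw)·g_3 from -\tfrac{24}{7}v^{2}w + \tfrac{24}{7}v^{2} - \tfrac{12}{7}v → \tfrac{24}{7}v^{2} - \tfrac{48}{7}vw^{2} + \tfrac{48}{7}vw - \tfrac{12}{7}v
  leading term v^{2}: subtract (-\tfrac{24}{7}v)·g_3 from \tfrac{24}{7}v^{2} - \tfrac{48}{7}vw^{2} + \tfrac{48}{7}vw - \tfrac{12}{7}v → -\tfrac{48}{7}vw^{2} + \tfrac{96}{7}vw - \tfrac{60}{7}v
  leading term vw^{2}: subtract (\tfrac{48}{7}w^{2})·g_3 from -\tfrac{48}{7}vw^{2} + \tfrac{96}{7}vw - \tfrac{60}{7}v → \tfrac{96}{7}vw - \tfrac{60}{7}v - \tfrac{96}{7}w^{3} + \tfrac{96}{7}w^{2}
  leading term vw: subtract (-\tfrac{96}{7}w)·g_3 from \tfrac{96}{7}vw - \tfrac{60}{7}v - \tfrac{96}{7}w^{3} + \tfrac{96}{7}w^{2} → -\tfrac{60}{7}v - \tfrac{96}{7}w^{3} + \tfrac{288}{7}w^{2} - \tfrac{192}{7}w
  leading term v: subtract (\tfrac{60}{7})·g_3 from -\tfrac{60}{7}v - \tfrac{96}{7}w^{3} + \tfrac{288}{7}w^{2} - \tfrac{192}{7}w → -\tfrac{96}{7}w^{3} + \tfrac{288}{7}w^{2} - \tfrac{312}{7}w + \tfrac{120}{7}
  leading term w^{3}: no divisor's leading term divides it; move -\tfrac{96}{7}w^{3} to the remainder.
  leading term w^{2}: no divisor's leading term divides it; move \tfrac{288}{7}w^{2} to the remainder.
  leading term w: no divisor's leading term divides it; move -\tfrac{312}{7}w to the remainder.
  leading term 1: no divisor's leading term divides it; move \tfrac{120}{7} to the remainder.
The remainder -\tfrac{96}{7}w^{3} + \tfrac{288}{7}w^{2} - \tfrac{312}{7}w + \tfrac{120}{7} is nonzero, so it would be added as the next basis element.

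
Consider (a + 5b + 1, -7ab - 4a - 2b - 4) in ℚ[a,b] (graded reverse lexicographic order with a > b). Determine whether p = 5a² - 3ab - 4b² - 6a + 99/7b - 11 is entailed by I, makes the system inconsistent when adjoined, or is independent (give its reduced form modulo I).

First compute the reduced Gröbner basis of I by Buchberger's algorithm.
f_1 = a + 5b + 1, LT = a.
f_2 = -7ab - 4a - 2b - 4, LT = ab.

S(f_1,f_2): lcm = ab. S = 5b² - 4/7a + 5/7b - 4/7.
  leading term b²: no divisor's leading term divides it; move 5b² to the remainder.
  leading term a: subtract (-4/7)·f_1 from -4/7a + 5/7b - 4/7 → 25/7b
  leading term b: no divisor's leading term divides it; move 25/7b to the remainder.
  remainder 5b² + 25/7b ≠ 0; add h_3 = 5b² + 25/7b to the basis.

The other S-polynomials (S(f_1,h_3), S(f_2,h_3)) all reduce to 0 modulo the current basis, so we have a Gröbner basis.
Inter-reduce: drop elements whose leading term is divisible by another's, tail-reduce, and make monic.
Reduced Gröbner basis: {b² + 5/7b, a + 5b + 1}.
Label its elements g_1 = b² + 5/7b, g_2 = a + 5b + 1.

Reduce p = 5a² - 3ab - 4b² - 6a + 99/7b - 11 modulo G:
  leading term a²: subtract (5a)·g_2 from 5a² - 3ab - 4b² - 6a + 99/7b - 11 → -28ab - 4b² - 11a + 99/7b - 11
  leading term ab: subtract (-28b)·g_2 from -28ab - 4b² - 11a + 99/7b - 11 → 136b² - 11a + 295/7b - 11
  leading term b²: subtract (136)·g_1 from 136b² - 11a + 295/7b - 11 → -11a - 55b - 11
  leading term a: subtract (-11)·g_2 from -11a - 55b - 11 → 0
  normal form = 0.
Since the normal form is 0, p ∈ I.

5a² - 3ab - 4b² - 6a + 99/7b - 11 lies in I (it reduces to 0).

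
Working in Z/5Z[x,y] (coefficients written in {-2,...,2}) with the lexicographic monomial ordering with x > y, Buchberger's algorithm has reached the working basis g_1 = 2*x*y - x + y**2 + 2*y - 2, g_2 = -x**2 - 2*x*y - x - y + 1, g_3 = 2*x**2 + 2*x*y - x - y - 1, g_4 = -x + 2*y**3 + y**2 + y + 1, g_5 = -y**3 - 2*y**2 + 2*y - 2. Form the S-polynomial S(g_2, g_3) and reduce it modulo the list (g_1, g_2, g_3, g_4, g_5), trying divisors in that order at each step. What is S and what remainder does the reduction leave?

S(g_2, g_3) = x*y - x - y + 2; remainder on division = y**2 - 2*y + 2.

lcm(LM(g_2), LM(g_3)) = x**2.
S = (lcm/LT(g_2))·g_2 − (lcm/LT(g_3))·g_3 = x*y - x - y + 2.
Reduce S modulo (g_1, g_2, g_3, g_4, g_5) in that order:
  leading term x*y: subtract (-2)·g_1 from x*y - x - y + 2 → 2*x + 2*y**2 - 2*y - 2
  leading term x: subtract (-2)·g_4 from 2*x + 2*y**2 - 2*y - 2 → -y**3 - y**2
  leading term y**3: subtract (1)·g_5 from -y**3 - y**2 → y**2 - 2*y + 2
  leading term y**2: no divisor's leading term divides it; move y**2 to the remainder.
  leading term y: no divisor's leading term divides it; move -2*y to the remainder.
  leading term 1: no divisor's leading term divides it; move 2 to the remainder.
The remainder y**2 - 2*y + 2 is nonzero, so it would be added as the next basis element.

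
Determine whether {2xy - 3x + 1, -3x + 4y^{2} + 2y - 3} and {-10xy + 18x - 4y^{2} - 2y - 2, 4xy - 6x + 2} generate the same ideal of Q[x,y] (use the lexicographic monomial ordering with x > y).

For a fixed monomial order, each ideal has a unique reduced Gröbner basis; comparing bases decides equality.
Buchberger on the first generating set:
f_1 = 2xy - 3x + 1, LT = xy.
f_2 = -3x + 4y^{2} + 2y - 3, LT = x.

S(f_1,f_2): lcm = xy. S = -\tfrac{3}{2}x + \tfrac{4}{3}y^{3} + \tfrac{2}{3}y^{2} - y + \tfrac{1}{2}.
  reduce S modulo (f_1, f_2):
  remainder \tfrac{4}{3}y^{3} - \tfrac{4}{3}y^{2} - 2y + 2 ≠ 0; add g_3 = \tfrac{4}{3}y^{3} - \tfrac{4}{3}y^{2} - 2y + 2 to the basis.

The other S-polynomials (S(f_1,g_3), S(f_2,g_3)) all reduce to 0 modulo the current basis, so we have a Gröbner basis.
Inter-reduce: drop elements whose leading term is divisible by another's, tail-reduce, and make monic.
Reduced Gröbner basis: {x - \tfrac{4}{3}y^{2} - \tfrac{2}{3}y + 1, y^{3} - y^{2} - \tfrac{3}{2}y + \tfrac{3}{2}}.

Buchberger on the second generating set:
h_1 = -10xy + 18x - 4y^{2} - 2y - 2, LT = xy.
h_2 = 4xy - 6x + 2, LT = xy.

S(h_1,h_2): lcm = xy. S = -\tfrac{3}{10}x + \tfrac{2}{5}y^{2} + \tfrac{1}{5}y - \tfrac{3}{10}.
  reduce S modulo (h_1, h_2):
  remainder -\tfrac{3}{10}x + \tfrac{2}{5}y^{2} + \tfrac{1}{5}y - \tfrac{3}{10} ≠ 0; add k_3 = -\tfrac{3}{10}x + \tfrac{2}{5}y^{2} + \tfrac{1}{5}y - \tfrac{3}{10} to the basis.

S(h_1,k_3): lcm = xy. S = -\tfrac{9}{5}x + \tfrac{4}{3}y^{3} + \tfrac{16}{15}y^{2} - \tfrac{4}{5}y + \tfrac{1}{5}.
  reduce S modulo (h_1, h_2, k_3):
  remainder \tfrac{4}{3}y^{3} - \tfrac{4}{3}y^{2} - 2y + 2 ≠ 0; add k_4 = \tfrac{4}{3}y^{3} - \tfrac{4}{3}y^{2} - 2y + 2 to the basis.

The other S-polynomials (S(h_2,k_3), S(h_1,k_4), S(h_2,k_4), S(k_3,k_4)) all reduce to 0 modulo the current basis, so we have a Gröbner basis.
Inter-reduce: drop elements whose leading term is divisible by another's, tail-reduce, and make monic.
Reduced Gröbner basis: {x - \tfrac{4}{3}y^{2} - \tfrac{2}{3}y + 1, y^{3} - y^{2} - \tfrac{3}{2}y + \tfrac{3}{2}}.

Same reduced basis, so the two generating sets span the same ideal.
The same test decides containment: I ⊆ J iff every generator of I reduces to 0 modulo a Gröbner basis of J.

Yes, the ideals are equal.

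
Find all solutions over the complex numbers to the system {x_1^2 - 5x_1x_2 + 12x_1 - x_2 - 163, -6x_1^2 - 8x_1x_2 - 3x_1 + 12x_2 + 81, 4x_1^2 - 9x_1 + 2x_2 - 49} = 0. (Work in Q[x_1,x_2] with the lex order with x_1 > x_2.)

{(5, -3)}

Compute a lex Gröbner basis by Buchberger's algorithm.
f_1 = x_1^2 - 5x_1x_2 + 12x_1 - x_2 - 163, LT = x_1^2.
f_2 = -6x_1^2 - 8x_1x_2 - 3x_1 + 12x_2 + 81, LT = x_1^2.
f_3 = 4x_1^2 - 9x_1 + 2x_2 - 49, LT = x_1^2.

S(f_1,f_2): lcm = x_1^2. S = -19/3x_1x_2 + 23/2x_1 + x_2 - 299/2.
  reduce S modulo (f_1, f_2, f_3):
  remainder -19/3x_1x_2 + 23/2x_1 + x_2 - 299/2 ≠ 0; add h_4 = -19/3x_1x_2 + 23/2x_1 + x_2 - 299/2 to the basis.

S(f_1,f_3): lcm = x_1^2. S = -5x_1x_2 + 57/4x_1 - 3/2x_2 - 603/4.
  reduce S modulo (f_1, f_2, f_3, h_4):
  remainder 393/76x_1 - 87/38x_2 - 2487/76 ≠ 0; add h_5 = 393/76x_1 - 87/38x_2 - 2487/76 to the basis.

S(f_1,h_4): lcm = x_1^2x_2. S = 69/38x_1^2 - 5x_1x_2^2 + 231/19x_1x_2 - 897/38x_1 - x_2^2 - 163x_2.
  reduce S modulo (f_1, f_2, f_3, h_4, h_5):
  remainder -34/19x_2^2 - 128339/2489x_2 - 344931/2489 ≠ 0; add h_6 = -34/19x_2^2 - 128339/2489x_2 - 344931/2489 to the basis.

S(f_3,h_4): lcm = x_1^2x_2. S = 69/38x_1^2 - 159/76x_1x_2 - 897/38x_1 + 1/2x_2^2 - 49/4x_2.
  reduce S modulo (f_1, f_2, f_3, h_4, h_5, h_6):
  remainder -3234375/84626x_2 - 9703125/84626 ≠ 0; add h_7 = -3234375/84626x_2 - 9703125/84626 to the basis.

The other S-polynomials (S(f_2,f_3), S(f_2,h_4), S(f_1,h_5), S(f_2,h_5), S(f_3,h_5), S(h_4,h_5), S(f_1,h_6), S(f_2,h_6), S(f_3,h_6), S(h_4,h_6), S(h_5,h_6), S(f_1,h_7), S(f_2,h_7), S(f_3,h_7), S(h_4,h_7), S(h_5,h_7), S(h_6,h_7)) all reduce to 0 modulo the current basis, so we have a Gröbner basis.
Inter-reduce: drop elements whose leading term is divisible by another's, tail-reduce, and make monic.
Reduced Gröbner basis: {x_1 - 5, x_2 + 3}.

A lex Gröbner basis eliminates variables successively. Here x_2 + 3 depends only on x_2, with roots {-3}; lifting each root through the earlier basis elements recovers the full solutions.
  x_2 = -3: the earlier basis element becomes x_1 - 5 = 0, giving x_1 = 5 — point (5, -3).
This is the nonlinear analogue of row-reducing a linear system.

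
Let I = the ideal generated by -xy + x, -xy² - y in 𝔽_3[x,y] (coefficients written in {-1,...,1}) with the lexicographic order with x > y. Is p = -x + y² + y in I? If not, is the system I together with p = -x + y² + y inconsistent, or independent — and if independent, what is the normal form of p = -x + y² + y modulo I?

-x + y² + y lies in I (it reduces to 0).

First compute the reduced Gröbner basis of I by Buchberger's algorithm.
f_1 = -xy + x, LT = xy.
f_2 = -xy² - y, LT = xy².

S(f_1,f_2): lcm = xy². S = -xy - y.
  reduce S modulo (f_1, f_2):
  remainder -x - y ≠ 0; add h_3 = -x - y to the basis.

S(f_1,h_3): lcm = xy. S = -x - y².
  reduce S modulo (f_1, f_2, h_3):
  remainder -y² + y ≠ 0; add h_4 = -y² + y to the basis.

The other S-polynomials (S(f_2,h_3), S(f_1,h_4), S(f_2,h_4), S(h_3,h_4)) all reduce to 0 modulo the current basis, so we have a Gröbner basis.
Inter-reduce: drop elements whose leading term is divisible by another's, tail-reduce, and make monic.
Reduced Gröbner basis: {x + y, y² - y}.
Label its elements g_1 = x + y, g_2 = y² - y.

Reduce p = -x + y² + y modulo G:
  leading term x: subtract (-1)·g_1 from -x + y² + y → y² - y
  leading term y²: subtract (1)·g_2 from y² - y → 0
  normal form = 0.
Since the normal form is 0, p ∈ I.

The remainder on division by a Gröbner basis is unique — it is the normal form.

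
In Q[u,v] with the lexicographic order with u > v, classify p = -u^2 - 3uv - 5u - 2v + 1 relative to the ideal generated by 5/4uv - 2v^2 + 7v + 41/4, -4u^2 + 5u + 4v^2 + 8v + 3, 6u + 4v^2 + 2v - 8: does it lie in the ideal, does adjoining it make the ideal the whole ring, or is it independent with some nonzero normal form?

-u^2 - 3uv - 5u - 2v + 1 lies in I (it reduces to 0).

First compute the reduced Gröbner basis of I by Buchberger's algorithm.
f_1 = 5/4uv - 2v^2 + 7v + 41/4, LT = uv.
f_2 = -4u^2 + 5u + 4v^2 + 8v + 3, LT = u^2.
f_3 = 6u + 4v^2 + 2v - 8, LT = u.

S(f_1,f_2): lcm = u^2v. S = -8/5uv^2 + 137/20uv + 41/5u + v^3 + 2v^2 + 3/4v.
  leading term uv^2: subtract (-32/25v)·f_1 from -8/5uv^2 + 137/20uv + 41/5u + v^3 + 2v^2 + 3/4v → 137/20uv + 41/5u - 39/25v^3 + 274/25v^2 + 1387/100v
  leading term uv: subtract (137/25)·f_1 from 137/20uv + 41/5u - 39/25v^3 + 274/25v^2 + 1387/100v → 41/5u - 39/25v^3 + 548/25v^2 - 2449/100v - 5617/100
  leading term u: subtract (41/30)·f_3 from 41/5u - 39/25v^3 + 548/25v^2 - 2449/100v - 5617/100 → -39/25v^3 + 1234/75v^2 - 8167/300v - 13571/300
  leading term v^3: no divisor's leading term divides it; move -39/25v^3 to the remainder.
  leading term v^2: no divisor's leading term divides it; move 1234/75v^2 to the remainder.
  leading term v: no divisor's leading term divides it; move -8167/300v to the remainder.
  leading term 1: no divisor's leading term divides it; move -13571/300 to the remainder.
  remainder -39/25v^3 + 1234/75v^2 - 8167/300v - 13571/300 ≠ 0; add h_4 = -39/25v^3 + 1234/75v^2 - 8167/300v - 13571/300 to the basis.

S(f_1,f_3): lcm = uv. S = -2/3v^3 - 29/15v^2 + 104/15v + 41/5.
  leading term v^3: subtract (50/117)·h_4 from -2/3v^3 - 29/15v^2 + 104/15v + 41/5 → -15733/1755v^2 + 65171/3510v + 96637/3510
  leading term v^2: no divisor's leading term divides it; move -15733/1755v^2 to the remainder.
  leading term v: no divisor's leading term divides it; move 65171/3510v to the remainder.
  leading term 1: no divisor's leading term divides it; move 96637/3510 to the remainder.
  remainder -15733/1755v^2 + 65171/3510v + 96637/3510 ≠ 0; add h_5 = -15733/1755v^2 + 65171/3510v + 96637/3510 to the basis.

S(f_2,f_3): lcm = u^2. S = -2/3uv^2 - 1/3uv + 1/12u - v^2 - 2v - 3/4.
  leading term uv^2: subtract (-8/15v)·f_1 from -2/3uv^2 - 1/3uv + 1/12u - v^2 - 2v - 3/4 → -1/3uv + 1/12u - 16/15v^3 + 41/15v^2 + 52/15v - 3/4
  leading term uv: subtract (-4/15)·f_1 from -1/3uv + 1/12u - 16/15v^3 + 41/15v^2 + 52/15v - 3/4 → 1/12u - 16/15v^3 + 11/5v^2 + 16/3v + 119/60
  leading term u: subtract (1/72)·f_3 from 1/12u - 16/15v^3 + 11/5v^2 + 16/3v + 119/60 → -16/15v^3 + 193/90v^2 + 191/36v + 377/180
  leading term v^3: subtract (80/117)·h_4 from -16/15v^3 + 193/90v^2 + 191/36v + 377/180 → -31961/3510v^2 + 167917/7020v + 231839/7020
  leading term v^2: subtract (31961/31466)·h_5 from -31961/3510v^2 + 167917/7020v + 231839/7020 → 159233/31466v + 159233/31466
  leading term v: no divisor's leading term divides it; move 159233/31466v to the remainder.
  leading term 1: no divisor's leading term divides it; move 159233/31466 to the remainder.
  remainder 159233/31466v + 159233/31466 ≠ 0; add h_6 = 159233/31466v + 159233/31466 to the basis.

S(f_1,h_4): lcm = uv^3. S = 1234/117uv^2 - 8167/468uv - 13571/468u - 8/5v^4 + 28/5v^3 + 41/5v^2.
  leading term uv^2: subtract (4936/585v)·f_1 from 1234/117uv^2 - 8167/468uv - 13571/468u - 8/5v^4 + 28/5v^3 + 41/5v^2 → -8167/468uv - 13571/468u - 8/5v^4 + 13148/585v^3 - 5951/117v^2 - 50594/585v
  leading term uv: subtract (-8167/585)·f_1 from -8167/468uv - 13571/468u - 8/5v^4 + 13148/585v^3 - 5951/117v^2 - 50594/585v → -13571/468u - 8/5v^4 + 13148/585v^3 - 5121/65v^2 + 1315/117v + 334847/2340
  leading term u: subtract (-13571/2808)·f_3 from -13571/468u - 8/5v^4 + 13148/585v^3 - 5121/65v^2 + 1315/117v + 334847/2340 → -8/5v^4 + 13148/585v^3 - 208679/3510v^2 + 29351/1404v + 733121/7020
  leading term v^4: subtract (40/39v)·h_4 from -8/5v^4 + 13148/585v^3 - 208679/3510v^2 + 29351/1404v + 733121/7020 → 28/5v^3 - 22135/702v^2 + 36343/540v + 733121/7020
  leading term v^3: subtract (-140/39)·h_4 from 28/5v^3 - 22135/702v^2 + 36343/540v + 733121/7020 → 96637/3510v^2 - 213569/7020v - 406843/7020
  leading term v^2: subtract (-96637/31466)·h_5 from 96637/3510v^2 - 213569/7020v - 406843/7020 → 32642765/1227174v + 32642765/1227174
  leading term v: subtract (205/39)·h_6 from 32642765/1227174v + 32642765/1227174 → 0
  remainder 0.

S(f_2,h_4): leading monomials are coprime, so the S-polynomial reduces to 0 (Buchberger's first criterion).
S(f_3,h_4): leading monomials are coprime, so the S-polynomial reduces to 0 (Buchberger's first criterion).
S(f_1,h_5): lcm = uv^2. S = 65171/31466uv + 96637/31466u - 8/5v^3 + 28/5v^2 + 41/5v.
  leading term uv: subtract (130342/78665)·f_1 from 65171/31466uv + 96637/31466u - 8/5v^3 + 28/5v^2 + 41/5v → 96637/31466u - 8/5v^3 + 701208/78665v^2 - 267341/78665v - 2672011/157330
  leading term u: subtract (96637/188796)·f_3 from 96637/31466u - 8/5v^3 + 701208/78665v^2 - 267341/78665v - 2672011/157330 → -8/5v^3 + 1620439/235995v^2 - 2087231/471990v - 6083293/471990
  leading term v^3: subtract (40/39)·h_4 from -8/5v^3 + 1620439/235995v^2 - 2087231/471990v - 6083293/471990 → -18423811/1840761v^2 + 86512727/3681522v + 123360349/3681522
  leading term v^2: subtract (276357165/247527289)·h_5 from -18423811/1840761v^2 + 86512727/3681522v + 123360349/3681522 → 685498065/247527289v + 685498065/247527289
  leading term v: subtract (8610/15733)·h_6 from 685498065/247527289v + 685498065/247527289 → 0
  remainder 0.

S(f_2,h_5): leading monomials are coprime, so the S-polynomial reduces to 0 (Buchberger's first criterion).
S(f_3,h_5): leading monomials are coprime, so the S-polynomial reduces to 0 (Buchberger's first criterion).
S(h_4,h_5): lcm = v^3. S = -31204037/3681522v^2 + 151104469/7363044v + 13571/468.
  leading term v^2: subtract (468060555/495054578)·h_5 from -31204037/3681522v^2 + 151104469/7363044v + 13571/468 → 1468924425/495054578v + 1468924425/495054578
  leading term v: subtract (9225/15733)·h_6 from 1468924425/495054578v + 1468924425/495054578 → 0
  remainder 0.

S(f_1,h_6): lcm = uv. S = -u - 8/5v^2 + 28/5v + 41/5.
  leading term u: subtract (-1/6)·f_3 from -u - 8/5v^2 + 28/5v + 41/5 → -14/15v^2 + 89/15v + 103/15
  leading term v^2: subtract (1638/15733)·h_5 from -14/15v^2 + 89/15v + 103/15 → 62936/15733v + 62936/15733
  leading term v: subtract (125872/159233)·h_6 from 62936/15733v + 62936/15733 → 0
  remainder 0.

S(f_2,h_6): leading monomials are coprime, so the S-polynomial reduces to 0 (Buchberger's first criterion).
S(f_3,h_6): leading monomials are coprime, so the S-polynomial reduces to 0 (Buchberger's first criterion).
S(h_4,h_6): lcm = v^3. S = -1351/117v^2 + 8167/468v + 13571/468.
  leading term v^2: subtract (20265/15733)·h_5 from -1351/117v^2 + 8167/468v + 13571/468 → -406843/62932v - 406843/62932
  leading term v: subtract (-406843/318466)·h_6 from -406843/62932v - 406843/62932 → 0
  remainder 0.

S(h_5,h_6): lcm = v^2. S = -96637/31466v - 96637/31466.
  leading term v: subtract (-96637/159233)·h_6 from -96637/31466v - 96637/31466 → 0
  remainder 0.

Every S-polynomial of the final basis reduces to 0, so we have a Gröbner basis.
Inter-reduce: drop elements whose leading term is divisible by another's, tail-reduce, and make monic.
Reduced Gröbner basis: {u - 1, v + 1}.
Label its elements g_1 = u - 1, g_2 = v + 1.

Reduce p = -u^2 - 3uv - 5u - 2v + 1 modulo G:
  leading term u^2: subtract (-u)·g_1 from -u^2 - 3uv - 5u - 2v + 1 → -3uv - 6u - 2v + 1
  leading term uv: subtract (-3v)·g_1 from -3uv - 6u - 2v + 1 → -6u - 5v + 1
  leading term u: subtract (-6)·g_1 from -6u - 5v + 1 → -5v - 5
  leading term v: subtract (-5)·g_2 from -5v - 5 → 0
  normal form = 0.
Since the normal form is 0, p ∈ I.

Ideal membership is decidable via reduction modulo a Gröbner basis.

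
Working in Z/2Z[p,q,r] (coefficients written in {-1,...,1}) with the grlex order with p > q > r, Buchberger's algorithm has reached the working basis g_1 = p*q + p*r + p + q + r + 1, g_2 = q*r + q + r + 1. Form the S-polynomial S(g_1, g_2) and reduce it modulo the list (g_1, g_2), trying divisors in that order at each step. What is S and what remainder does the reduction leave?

lcm(LM(g_1), LM(g_2)) = p*q*r.
S = (lcm/LT(g_1))·g_1 − (lcm/LT(g_2))·g_2 = p*r**2 + p*q + q*r + r**2 + p + r.
Reduce S modulo (g_1, g_2) in that order:
  leading term p*r**2: no divisor's leading term divides it; move p*r**2 to the remainder.
  leading term p*q: subtract (1)·g_1 from p*q + q*r + r**2 + p + r → p*r + q*r + r**2 + q + 1
  leading term p*r: no divisor's leading term divides it; move p*r to the remainder.
  leading term q*r: subtract (1)·g_2 from q*r + r**2 + q + 1 → r**2 + r
  leading term r**2: no divisor's leading term divides it; move r**2 to the remainder.
  leading term r: no divisor's leading term divides it; move r to the remainder.
The remainder p*r**2 + p*r + r**2 + r is nonzero, so it would be added as the next basis element.

S(g_1, g_2) = p*r**2 + p*q + q*r + r**2 + p + r; remainder on division = p*r**2 + p*r + r**2 + r.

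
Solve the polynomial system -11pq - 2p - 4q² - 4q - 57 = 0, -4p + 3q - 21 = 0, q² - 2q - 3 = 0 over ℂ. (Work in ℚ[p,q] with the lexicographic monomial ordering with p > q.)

{(-3, 3)}

Compute a lex Gröbner basis by Buchberger's algorithm.
f_1 = -11pq - 2p - 4q² - 4q - 57, LT = pq.
f_2 = -4p + 3q - 21, LT = p.
f_3 = q² - 2q - 3, LT = q².

S(f_1,f_2): lcm = pq. S = 2/11p + 49/44q² - 215/44q + 57/11.
  leading term p: subtract (-1/22)·f_2 from 2/11p + 49/44q² - 215/44q + 57/11 → 49/44q² - 19/4q + 93/22
  leading term q²: subtract (49/44)·f_3 from 49/44q² - 19/4q + 93/22 → -111/44q + 333/44
  leading term q: no divisor's leading term divides it; move -111/44q to the remainder.
  leading term 1: no divisor's leading term divides it; move 333/44 to the remainder.
  remainder -111/44q + 333/44 ≠ 0; add h_4 = -111/44q + 333/44 to the basis.

The other S-polynomials (S(f_1,f_3), S(f_2,f_3), S(f_1,h_4), S(f_2,h_4), S(f_3,h_4)) all reduce to 0 modulo the current basis, so we have a Gröbner basis.
Inter-reduce: drop elements whose leading term is divisible by another's, tail-reduce, and make monic.
Reduced Gröbner basis: {p + 3, q - 3}.

The lex basis is triangular: the last element involves only q. Solving q - 3 = 0 gives q ∈ {3}; substituting each value into the earlier elements determines the remaining variables.
  q = 3: the earlier basis element becomes p + 3 = 0, giving p = -3 — point (-3, 3).
Each listed point satisfies every original equation (direct substitution).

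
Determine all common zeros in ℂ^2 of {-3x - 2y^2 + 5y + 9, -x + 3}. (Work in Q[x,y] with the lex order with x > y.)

{(3, 0), (3, 5/2)}

Compute a lex Gröbner basis by Buchberger's algorithm.
f_1 = -3x - 2y^2 + 5y + 9, LT = x.
f_2 = -x + 3, LT = x.

S(f_1,f_2): lcm = x. S = 2/3y^2 - 5/3y.
  leading term y^2: no divisor's leading term divides it; move 2/3y^2 to the remainder.
  leading term y: no divisor's leading term divides it; move -5/3y to the remainder.
  remainder 2/3y^2 - 5/3y ≠ 0; add h_3 = 2/3y^2 - 5/3y to the basis.

The other S-polynomials (S(f_1,h_3), S(f_2,h_3)) all reduce to 0 modulo the current basis, so we have a Gröbner basis.
Inter-reduce: drop elements whose leading term is divisible by another's, tail-reduce, and make monic.
Reduced Gröbner basis: {x - 3, y^2 - 5/2y}.

Elimination: the polynomial y^2 - 5/2y lies in the elimination ideal for y, so y ∈ {0, 5/2}. For each such y, the remaining basis elements (now univariate) give the rest of the solution.
  y = 0: the earlier basis element becomes x - 3 = 0, giving x = 3 — point (3, 0).
  y = 5/2: the earlier basis element becomes x - 3 = 0, giving x = 3 — point (3, 5/2).
Each listed point satisfies every original equation (direct substitution).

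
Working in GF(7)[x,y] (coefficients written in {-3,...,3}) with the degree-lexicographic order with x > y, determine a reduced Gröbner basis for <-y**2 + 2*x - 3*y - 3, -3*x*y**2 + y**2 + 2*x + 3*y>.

G = {x**2 + 2*x*y - x - 3, y**2 - 2*x + 3*y + 3}

Buchberger's algorithm terminates because the ascending chain of leading-term ideals stabilizes.

f_1 = -y**2 + 2*x - 3*y - 3, LT = y**2.
f_2 = -3*x*y**2 + y**2 + 2*x + 3*y, LT = x*y**2.

S(f_1,f_2): lcm = x*y**2. S = -2*x**2 + 3*x*y - 2*y**2 - x + y.
  leading term x**2: no divisor's leading term divides it; move -2*x**2 to the remainder.
  leading term x*y: no divisor's leading term divides it; move 3*x*y to the remainder.
  leading term y**2: subtract (2)·f_1 from -2*y**2 - x + y → 2*x - 1
  leading term x: no divisor's leading term divides it; move 2*x to the remainder.
  leading term 1: no divisor's leading term divides it; move -1 to the remainder.
  remainder -2*x**2 + 3*x*y + 2*x - 1 ≠ 0; add g_3 = -2*x**2 + 3*x*y + 2*x - 1 to the basis.

S(f_1,g_3): leading monomials are coprime, so the S-polynomial reduces to 0 (Buchberger's first criterion).
S(f_2,g_3): lcm = x**2*y**2. S = -2*x*y**3 + 3*x*y**2 - 3*x**2 - x*y + 3*y**2.
  leading term x*y**3: subtract (2*x*y)·f_1 from -2*x*y**3 + 3*x*y**2 - 3*x**2 - x*y + 3*y**2 → 3*x**2*y + 2*x*y**2 - 3*x**2 - 2*x*y + 3*y**2
  leading term x**2*y: subtract (2*y)·g_3 from 3*x**2*y + 2*x*y**2 - 3*x**2 - 2*x*y + 3*y**2 → 3*x*y**2 - 3*x**2 + x*y + 3*y**2 + 2*y
  leading term x*y**2: subtract (-3*x)·f_1 from 3*x*y**2 - 3*x**2 + x*y + 3*y**2 + 2*y → 3*x**2 - x*y + 3*y**2 - 2*x + 2*y
  leading term x**2: subtract (2)·g_3 from 3*x**2 - x*y + 3*y**2 - 2*x + 2*y → 3*y**2 + x + 2*y + 2
  leading term y**2: subtract (-3)·f_1 from 3*y**2 + x + 2*y + 2 → 0
  remainder 0.

Every S-polynomial of the final basis reduces to 0, so we have a Gröbner basis.
Inter-reduce: drop elements whose leading term is divisible by another's, tail-reduce, and make monic.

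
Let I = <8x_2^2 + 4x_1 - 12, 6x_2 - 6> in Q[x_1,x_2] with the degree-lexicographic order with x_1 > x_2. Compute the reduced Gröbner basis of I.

f_1 = 8x_2^2 + 4x_1 - 12, LT = x_2^2.
f_2 = 6x_2 - 6, LT = x_2.

S(f_1,f_2): lcm = x_2^2. S = 1/2x_1 + x_2 - 3/2.
  leading term x_1: no divisor's leading term divides it; move 1/2x_1 to the remainder.
  leading term x_2: subtract (1/6)·f_2 from x_2 - 3/2 → -1/2
  leading term 1: no divisor's leading term divides it; move -1/2 to the remainder.
  remainder 1/2x_1 - 1/2 ≠ 0; add g_3 = 1/2x_1 - 1/2 to the basis.

The other S-polynomials (S(f_1,g_3), S(f_2,g_3)) all reduce to 0 modulo the current basis, so we have a Gröbner basis.
Inter-reduce: drop elements whose leading term is divisible by another's, tail-reduce, and make monic.

G = {x_1 - 1, x_2 - 1}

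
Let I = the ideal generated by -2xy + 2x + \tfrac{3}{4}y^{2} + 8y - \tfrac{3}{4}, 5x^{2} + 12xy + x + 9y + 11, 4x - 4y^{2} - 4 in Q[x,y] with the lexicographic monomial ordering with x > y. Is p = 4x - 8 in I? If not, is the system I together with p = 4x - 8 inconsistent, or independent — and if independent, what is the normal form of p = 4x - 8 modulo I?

4x - 8 lies in I (it reduces to 0).

First compute the reduced Gröbner basis of I by Buchberger's algorithm.
f_1 = -2xy + 2x + \tfrac{3}{4}y^{2} + 8y - \tfrac{3}{4}, LT = xy.
f_2 = 5x^{2} + 12xy + x + 9y + 11, LT = x^{2}.
f_3 = 4x - 4y^{2} - 4, LT = x.

S(f_1,f_2): lcm = x^{2}y. S = -x^{2} - \tfrac{111}{40}xy^{2} - \tfrac{21}{5}xy + \tfrac{3}{8}x - \tfrac{9}{5}y^{2} - \tfrac{11}{5}y.
  leading term x^{2}: subtract (-\tfrac{1}{5})·f_2 from -x^{2} - \tfrac{111}{40}xy^{2} - \tfrac{21}{5}xy + \tfrac{3}{8}x - \tfrac{9}{5}y^{2} - \tfrac{11}{5}y → -\tfrac{111}{40}xy^{2} - \tfrac{9}{5}xy + \tfrac{23}{40}x - \tfrac{9}{5}y^{2} - \tfrac{2}{5}y + \tfrac{11}{5}
  leading term xy^{2}: subtract (\tfrac{111}{80}y)·f_1 from -\tfrac{111}{40}xy^{2} - \tfrac{9}{5}xy + \tfrac{23}{40}x - \tfrac{9}{5}y^{2} - \tfrac{2}{5}y + \tfrac{11}{5} → -\tfrac{183}{40}xy + \tfrac{23}{40}x - \tfrac{333}{320}y^{3} - \tfrac{129}{10}y^{2} + \tfrac{41}{64}y + \tfrac{11}{5}
  leading term xy: subtract (\tfrac{183}{80})·f_1 from -\tfrac{183}{40}xy + \tfrac{23}{40}x - \tfrac{333}{320}y^{3} - \tfrac{129}{10}y^{2} + \tfrac{41}{64}y + \tfrac{11}{5} → -4x - \tfrac{333}{320}y^{3} - \tfrac{4677}{320}y^{2} - \tfrac{5651}{320}y + \tfrac{1253}{320}
  leading term x: subtract (-1)·f_3 from -4x - \tfrac{333}{320}y^{3} - \tfrac{4677}{320}y^{2} - \tfrac{5651}{320}y + \tfrac{1253}{320} → -\tfrac{333}{320}y^{3} - \tfrac{5957}{320}y^{2} - \tfrac{5651}{320}y - \tfrac{27}{320}
  leading term y^{3}: no divisor's leading term divides it; move -\tfrac{333}{320}y^{3} to the remainder.
  leading term y^{2}: no divisor's leading term divides it; move -\tfrac{5957}{320}y^{2} to the remainder.
  leading term y: no divisor's leading term divides it; move -\tfrac{5651}{320}y to the remainder.
  leading term 1: no divisor's leading term divides it; move -\tfrac{27}{320} to the remainder.
  remainder -\tfrac{333}{320}y^{3} - \tfrac{5957}{320}y^{2} - \tfrac{5651}{320}y - \tfrac{27}{320} ≠ 0; add h_4 = -\tfrac{333}{320}y^{3} - \tfrac{5957}{320}y^{2} - \tfrac{5651}{320}y - \tfrac{27}{320} to the basis.

S(f_1,f_3): lcm = xy. S = -x + y^{3} - \tfrac{3}{8}y^{2} - 3y + \tfrac{3}{8}.
  leading term x: subtract (-\tfrac{1}{4})·f_3 from -x + y^{3} - \tfrac{3}{8}y^{2} - 3y + \tfrac{3}{8} → y^{3} - \tfrac{11}{8}y^{2} - 3y - \tfrac{5}{8}
  leading term y^{3}: subtract (-\tfrac{320}{333})·h_4 from y^{3} - \tfrac{11}{8}y^{2} - 3y - \tfrac{5}{8} → -\tfrac{1387}{72}y^{2} - \tfrac{6650}{333}y - \tfrac{209}{296}
  leading term y^{2}: no divisor's leading term divides it; move -\tfrac{1387}{72}y^{2} to the remainder.
  leading term y: no divisor's leading term divides it; move -\tfrac{6650}{333}y to the remainder.
  leading term 1: no divisor's leading term divides it; move -\tfrac{209}{296} to the remainder.
  remainder -\tfrac{1387}{72}y^{2} - \tfrac{6650}{333}y - \tfrac{209}{296} ≠ 0; add h_5 = -\tfrac{1387}{72}y^{2} - \tfrac{6650}{333}y - \tfrac{209}{296} to the basis.

S(f_2,f_3): lcm = x^{2}. S = xy^{2} + \tfrac{12}{5}xy + \tfrac{6}{5}x + \tfrac{9}{5}y + \tfrac{11}{5}.
  leading term xy^{2}: subtract (-\tfrac{1}{2}y)·f_1 from xy^{2} + \tfrac{12}{5}xy + \tfrac{6}{5}x + \tfrac{9}{5}y + \tfrac{11}{5} → \tfrac{17}{5}xy + \tfrac{6}{5}x + \tfrac{3}{8}y^{3} + 4y^{2} + \tfrac{57}{40}y + \tfrac{11}{5}
  leading term xy: subtract (-\tfrac{17}{10})·f_1 from \tfrac{17}{5}xy + \tfrac{6}{5}x + \tfrac{3}{8}y^{3} + 4y^{2} + \tfrac{57}{40}y + \tfrac{11}{5} → \tfrac{23}{5}x + \tfrac{3}{8}y^{3} + \tfrac{211}{40}y^{2} + \tfrac{601}{40}y + \tfrac{37}{40}
  leading term x: subtract (\tfrac{23}{20})·f_3 from \tfrac{23}{5}x + \tfrac{3}{8}y^{3} + \tfrac{211}{40}y^{2} + \tfrac{601}{40}y + \tfrac{37}{40} → \tfrac{3}{8}y^{3} + \tfrac{79}{8}y^{2} + \tfrac{601}{40}y + \tfrac{221}{40}
  leading term y^{3}: subtract (-\tfrac{40}{111})·h_4 from \tfrac{3}{8}y^{3} + \tfrac{79}{8}y^{2} + \tfrac{601}{40}y + \tfrac{221}{40} → \tfrac{19}{6}y^{2} + \tfrac{4807}{555}y + \tfrac{2033}{370}
  leading term y^{2}: subtract (-\tfrac{12}{73})·h_5 from \tfrac{19}{6}y^{2} + \tfrac{4807}{555}y + \tfrac{2033}{370} → \tfrac{72637}{13505}y + \tfrac{72637}{13505}
  leading term y: no divisor's leading term divides it; move \tfrac{72637}{13505}y to the remainder.
  leading term 1: no divisor's leading term divides it; move \tfrac{72637}{13505} to the remainder.
  remainder \tfrac{72637}{13505}y + \tfrac{72637}{13505} ≠ 0; add h_6 = \tfrac{72637}{13505}y + \tfrac{72637}{13505} to the basis.

The other S-polynomials (S(f_1,h_4), S(f_2,h_4), S(f_3,h_4), S(f_1,h_5), S(f_2,h_5), S(f_3,h_5), S(h_4,h_5), S(f_1,h_6), S(f_2,h_6), S(f_3,h_6), S(h_4,h_6), S(h_5,h_6)) all reduce to 0 modulo the current basis, so we have a Gröbner basis.
Inter-reduce: drop elements whose leading term is divisible by another's, tail-reduce, and make monic.
Reduced Gröbner basis: {x - 2, y + 1}.
Label its elements g_1 = x - 2, g_2 = y + 1.

Reduce p = 4x - 8 modulo G:
  leading term x: subtract (4)·g_1 from 4x - 8 → 0
  normal form = 0.
Since the normal form is 0, p ∈ I.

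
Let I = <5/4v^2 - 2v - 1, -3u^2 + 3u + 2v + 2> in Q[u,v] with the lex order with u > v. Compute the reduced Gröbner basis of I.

G = {u^2 - u - 2/3v - 2/3, v^2 - 8/5v - 4/5}

f_1 = 5/4v^2 - 2v - 1, LT = v^2.
f_2 = -3u^2 + 3u + 2v + 2, LT = u^2.

S(f_1,f_2): leading monomials are coprime, so the S-polynomial reduces to 0 (Buchberger's first criterion).
Every S-polynomial of the final basis reduces to 0, so we have a Gröbner basis.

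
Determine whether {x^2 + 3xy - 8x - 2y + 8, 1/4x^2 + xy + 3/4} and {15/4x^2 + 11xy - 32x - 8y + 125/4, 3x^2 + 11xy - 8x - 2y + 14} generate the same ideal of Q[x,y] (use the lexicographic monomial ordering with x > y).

Equality of ideals is decidable: compute both reduced Gröbner bases (unique for the ordering) and check whether they agree.
Buchberger on the first generating set:
f_1 = x^2 + 3xy - 8x - 2y + 8, LT = x^2.
f_2 = 1/4x^2 + xy + 3/4, LT = x^2.

S(f_1,f_2): lcm = x^2. S = -xy - 8x - 2y + 5.
  reduce S modulo (f_1, f_2):
  remainder -xy - 8x - 2y + 5 ≠ 0; add g_3 = -xy - 8x - 2y + 5 to the basis.

S(f_1,g_3): lcm = x^2y. S = -8x^2 + 3xy^2 - 10xy + 5x - 2y^2 + 8y.
  reduce S modulo (f_1, f_2, g_3):
  remainder 21x - 8y^2 + 27y + 14 ≠ 0; add g_4 = 21x - 8y^2 + 27y + 14 to the basis.

S(g_3,g_4): lcm = xy. S = 8x + 8/21y^3 - 9/7y^2 + 4/3y - 5.
  reduce S modulo (f_1, f_2, g_3, g_4):
  remainder 8/21y^3 + 37/21y^2 - 188/21y - 31/3 ≠ 0; add g_5 = 8/21y^3 + 37/21y^2 - 188/21y - 31/3 to the basis.

The other S-polynomials (S(f_2,g_3), S(f_1,g_4), S(f_2,g_4), S(f_1,g_5), S(f_2,g_5), S(g_3,g_5), S(g_4,g_5)) all reduce to 0 modulo the current basis, so we have a Gröbner basis.
Inter-reduce: drop elements whose leading term is divisible by another's, tail-reduce, and make monic.
Reduced Gröbner basis: {x - 8/21y^2 + 9/7y + 2/3, y^3 + 37/8y^2 - 47/2y - 217/8}.

Buchberger on the second generating set:
h_1 = 15/4x^2 + 11xy - 32x - 8y + 125/4, LT = x^2.
h_2 = 3x^2 + 11xy - 8x - 2y + 14, LT = x^2.

S(h_1,h_2): lcm = x^2. S = -11/15xy - 88/15x - 22/15y + 11/3.
  reduce S modulo (h_1, h_2):
  remainder -11/15xy - 88/15x - 22/15y + 11/3 ≠ 0; add k_3 = -11/15xy - 88/15x - 22/15y + 11/3 to the basis.

S(h_1,k_3): lcm = x^2y. S = -8x^2 + 44/15xy^2 - 158/15xy + 5x - 32/15y^2 + 25/3y.
  reduce S modulo (h_1, h_2, k_3):
  remainder 21x - 8y^2 + 27y + 14 ≠ 0; add k_4 = 21x - 8y^2 + 27y + 14 to the basis.

S(k_3,k_4): lcm = xy. S = 8x + 8/21y^3 - 9/7y^2 + 4/3y - 5.
  reduce S modulo (h_1, h_2, k_3, k_4):
  remainder 8/21y^3 + 37/21y^2 - 188/21y - 31/3 ≠ 0; add k_5 = 8/21y^3 + 37/21y^2 - 188/21y - 31/3 to the basis.

The other S-polynomials (S(h_2,k_3), S(h_1,k_4), S(h_2,k_4), S(h_1,k_5), S(h_2,k_5), S(k_3,k_5), S(k_4,k_5)) all reduce to 0 modulo the current basis, so we have a Gröbner basis.
Inter-reduce: drop elements whose leading term is divisible by another's, tail-reduce, and make monic.
Reduced Gröbner basis: {x - 8/21y^2 + 9/7y + 2/3, y^3 + 37/8y^2 - 47/2y - 217/8}.

These coincide, so the ideals are equal.
The choice of monomial ordering does not affect the verdict — as long as both bases are computed under the same ordering, their equality decides ideal equality.

Yes, the ideals are equal.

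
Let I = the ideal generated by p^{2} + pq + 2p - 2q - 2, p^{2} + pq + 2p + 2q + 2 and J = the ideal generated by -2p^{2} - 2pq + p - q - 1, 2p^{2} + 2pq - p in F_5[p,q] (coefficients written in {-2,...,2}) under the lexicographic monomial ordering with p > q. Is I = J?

Two ideals are equal iff their reduced Gröbner bases coincide (the reduced basis is unique for a fixed ordering).
Buchberger on the first generating set:
f_1 = p^{2} + pq + 2p - 2q - 2, LT = p^{2}.
f_2 = p^{2} + pq + 2p + 2q + 2, LT = p^{2}.

S(f_1,f_2): lcm = p^{2}. S = q + 1.
  leading term q: no divisor's leading term divides it; move q to the remainder.
  leading term 1: no divisor's leading term divides it; move 1 to the remainder.
  remainder q + 1 ≠ 0; add g_3 = q + 1 to the basis.

The other S-polynomials (S(f_1,g_3), S(f_2,g_3)) all reduce to 0 modulo the current basis, so we have a Gröbner basis.
Inter-reduce: drop elements whose leading term is divisible by another's, tail-reduce, and make monic.
Reduced Gröbner basis: {p^{2} + p, q + 1}.

Buchberger on the second generating set:
h_1 = -2p^{2} - 2pq + p - q - 1, LT = p^{2}.
h_2 = 2p^{2} + 2pq - p, LT = p^{2}.

S(h_1,h_2): lcm = p^{2}. S = -2q - 2.
  leading term q: no divisor's leading term divides it; move -2q to the remainder.
  leading term 1: no divisor's leading term divides it; move -2 to the remainder.
  remainder -2q - 2 ≠ 0; add k_3 = -2q - 2 to the basis.

The other S-polynomials (S(h_1,k_3), S(h_2,k_3)) all reduce to 0 modulo the current basis, so we have a Gröbner basis.
Inter-reduce: drop elements whose leading term is divisible by another's, tail-reduce, and make monic.
Reduced Gröbner basis: {p^{2} + p, q + 1}.

These coincide, so the ideals are equal.

Yes, the ideals are equal.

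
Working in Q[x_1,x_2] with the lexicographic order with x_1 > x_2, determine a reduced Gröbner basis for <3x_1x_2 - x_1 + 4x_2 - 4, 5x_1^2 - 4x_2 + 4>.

f_1 = 3x_1x_2 - x_1 + 4x_2 - 4, LT = x_1x_2.
f_2 = 5x_1^2 - 4x_2 + 4, LT = x_1^2.

S(f_1,f_2): lcm = x_1^2x_2. S = -1/3x_1^2 + 4/3x_1x_2 - 4/3x_1 + 4/5x_2^2 - 4/5x_2.
  leading term x_1^2: subtract (-1/15)·f_2 from -1/3x_1^2 + 4/3x_1x_2 - 4/3x_1 + 4/5x_2^2 - 4/5x_2 → 4/3x_1x_2 - 4/3x_1 + 4/5x_2^2 - 16/15x_2 + 4/15
  leading term x_1x_2: subtract (4/9)·f_1 from 4/3x_1x_2 - 4/3x_1 + 4/5x_2^2 - 16/15x_2 + 4/15 → -8/9x_1 + 4/5x_2^2 - 128/45x_2 + 92/45
  leading term x_1: no divisor's leading term divides it; move -8/9x_1 to the remainder.
  leading term x_2^2: no divisor's leading term divides it; move 4/5x_2^2 to the remainder.
  leading term x_2: no divisor's leading term divides it; move -128/45x_2 to the remainder.
  leading term 1: no divisor's leading term divides it; move 92/45 to the remainder.
  remainder -8/9x_1 + 4/5x_2^2 - 128/45x_2 + 92/45 ≠ 0; add g_3 = -8/9x_1 + 4/5x_2^2 - 128/45x_2 + 92/45 to the basis.

S(f_1,g_3): lcm = x_1x_2. S = -1/3x_1 + 9/10x_2^3 - 16/5x_2^2 + 109/30x_2 - 4/3.
  leading term x_1: subtract (3/8)·g_3 from -1/3x_1 + 9/10x_2^3 - 16/5x_2^2 + 109/30x_2 - 4/3 → 9/10x_2^3 - 7/2x_2^2 + 47/10x_2 - 21/10
  leading term x_2^3: no divisor's leading term divides it; move 9/10x_2^3 to the remainder.
  leading term x_2^2: no divisor's leading term divides it; move -7/2x_2^2 to the remainder.
  leading term x_2: no divisor's leading term divides it; move 47/10x_2 to the remainder.
  leading term 1: no divisor's leading term divides it; move -21/10 to the remainder.
  remainder 9/10x_2^3 - 7/2x_2^2 + 47/10x_2 - 21/10 ≠ 0; add g_4 = 9/10x_2^3 - 7/2x_2^2 + 47/10x_2 - 21/10 to the basis.

The other S-polynomials (S(f_2,g_3), S(f_1,g_4), S(f_2,g_4), S(g_3,g_4)) all reduce to 0 modulo the current basis, so we have a Gröbner basis.
Inter-reduce: drop elements whose leading term is divisible by another's, tail-reduce, and make monic.

G = {x_1 - 9/10x_2^2 + 16/5x_2 - 23/10, x_2^3 - 35/9x_2^2 + 47/9x_2 - 7/3}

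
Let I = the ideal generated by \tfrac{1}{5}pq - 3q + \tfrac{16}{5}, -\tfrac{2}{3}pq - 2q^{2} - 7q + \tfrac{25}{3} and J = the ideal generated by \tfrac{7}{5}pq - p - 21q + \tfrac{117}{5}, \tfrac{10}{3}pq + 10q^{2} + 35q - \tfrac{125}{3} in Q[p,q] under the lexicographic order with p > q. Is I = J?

No, the ideals differ.

Equality of ideals is decidable: compute both reduced Gröbner bases (unique for the ordering) and check whether they agree.
Buchberger on the first generating set:
f_1 = \tfrac{1}{5}pq - 3q + \tfrac{16}{5}, LT = pq.
f_2 = -\tfrac{2}{3}pq - 2q^{2} - 7q + \tfrac{25}{3}, LT = pq.

S(f_1,f_2): lcm = pq. S = -3q^{2} - \tfrac{51}{2}q + \tfrac{57}{2}.
  reduce S modulo (f_1, f_2):
  remainder -3q^{2} - \tfrac{51}{2}q + \tfrac{57}{2} ≠ 0; add g_3 = -3q^{2} - \tfrac{51}{2}q + \tfrac{57}{2} to the basis.

S(f_1,g_3): lcm = pq^{2}. S = -\tfrac{17}{2}pq + \tfrac{19}{2}p - 15q^{2} + 16q.
  reduce S modulo (f_1, f_2, g_3):
  remainder \tfrac{19}{2}p + 16q - \tfrac{13}{2} ≠ 0; add g_4 = \tfrac{19}{2}p + 16q - \tfrac{13}{2} to the basis.

The other S-polynomials (S(f_2,g_3), S(f_1,g_4), S(f_2,g_4), S(g_3,g_4)) all reduce to 0 modulo the current basis, so we have a Gröbner basis.
Inter-reduce: drop elements whose leading term is divisible by another's, tail-reduce, and make monic.
Reduced Gröbner basis: {p + \tfrac{32}{19}q - \tfrac{13}{19}, q^{2} + \tfrac{17}{2}q - \tfrac{19}{2}}.

Buchberger on the second generating set:
h_1 = \tfrac{7}{5}pq - p - 21q + \tfrac{117}{5}, LT = pq.
h_2 = \tfrac{10}{3}pq + 10q^{2} + 35q - \tfrac{125}{3}, LT = pq.

S(h_1,h_2): lcm = pq. S = -\tfrac{5}{7}p - 3q^{2} - \tfrac{51}{2}q + \tfrac{409}{14}.
  reduce S modulo (h_1, h_2):
  remainder -\tfrac{5}{7}p - 3q^{2} - \tfrac{51}{2}q + \tfrac{409}{14} ≠ 0; add k_3 = -\tfrac{5}{7}p - 3q^{2} - \tfrac{51}{2}q + \tfrac{409}{14} to the basis.

S(h_1,k_3): lcm = pq. S = -\tfrac{5}{7}p - \tfrac{21}{5}q^{3} - \tfrac{357}{10}q^{2} + \tfrac{259}{10}q + \tfrac{117}{7}.
  reduce S modulo (h_1, h_2, k_3):
  remainder -\tfrac{21}{5}q^{3} - \tfrac{327}{10}q^{2} + \tfrac{257}{5}q - \tfrac{25}{2} ≠ 0; add k_4 = -\tfrac{21}{5}q^{3} - \tfrac{327}{10}q^{2} + \tfrac{257}{5}q - \tfrac{25}{2} to the basis.

The other S-polynomials (S(h_2,k_3), S(h_1,k_4), S(h_2,k_4), S(k_3,k_4)) all reduce to 0 modulo the current basis, so we have a Gröbner basis.
Inter-reduce: drop elements whose leading term is divisible by another's, tail-reduce, and make monic.
Reduced Gröbner basis: {p + \tfrac{21}{5}q^{2} + \tfrac{357}{10}q - \tfrac{409}{10}, q^{3} + \tfrac{109}{14}q^{2} - \tfrac{257}{21}q + \tfrac{125}{42}}.

The bases are distinct; the ideals are different.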